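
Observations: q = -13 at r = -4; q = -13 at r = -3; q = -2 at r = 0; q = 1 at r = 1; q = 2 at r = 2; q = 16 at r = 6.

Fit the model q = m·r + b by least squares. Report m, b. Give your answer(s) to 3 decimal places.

From the data, Σr·r = 66, Σr = 2, Σ1 = 6.
Right-hand side: Σr·q = 192, Σq = -9.
So XᵀX·[m, b]ᵀ = Xᵀq: [[66, 2]; [2, 6]]·[m, b]ᵀ = [192, -9]ᵀ.
Δ = 66·6 − 2² = 392.
m = (192·6 − 2·(-9))/392 = 585/196; b = (66·(-9) − 2·192)/392 = -489/196.

m = 2.985, b = -2.495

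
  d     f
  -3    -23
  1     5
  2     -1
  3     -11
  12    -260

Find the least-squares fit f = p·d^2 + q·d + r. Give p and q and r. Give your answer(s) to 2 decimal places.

Forming MᵀM = [[20915, 1737, 167]; [1737, 167, 15]; [167, 15, 5]] and Mᵀf = [-37745, -3081, -290]ᵀ gives MᵀM·[p, q, r]ᵀ = Mᵀf.
Solving the 3×3 system (Gaussian elimination) gives p = -575335/286202, q = 641979/286202, r = 49324/20443.

p = -2.01, q = 2.24, r = 2.41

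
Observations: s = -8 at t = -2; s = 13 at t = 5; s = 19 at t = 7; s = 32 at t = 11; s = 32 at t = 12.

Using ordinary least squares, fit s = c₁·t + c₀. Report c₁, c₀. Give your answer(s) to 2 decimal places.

c₁ = 2.95, c₀ = -1.86

Sums needed: Σt·t = 343, Σt = 33, Σ1 = 5.
Right-hand side: Σt·s = 950, Σs = 88.
AᵀA·[c₁, c₀]ᵀ = Aᵀs becomes [[343, 33]; [33, 5]]·[c₁, c₀]ᵀ = [950, 88]ᵀ.
Δ = 343·5 − 33² = 626.
c₁ = (950·5 − 33·88)/626 = 923/313; c₀ = (343·88 − 33·950)/626 = -583/313.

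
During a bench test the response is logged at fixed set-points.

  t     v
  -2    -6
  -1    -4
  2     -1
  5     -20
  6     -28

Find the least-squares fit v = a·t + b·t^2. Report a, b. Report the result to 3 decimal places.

a = 1.288, b = -1.012

With design matrix M, MᵀM = [[70, 340]; [340, 1954]] and Mᵀv = [-254, -1540]ᵀ.
Δ = 70·1954 − 340² = 21180.
a = ((-254)·1954 − 340·(-1540))/21180 = 6821/5295; b = (70·(-1540) − 340·(-254))/21180 = -1072/1059.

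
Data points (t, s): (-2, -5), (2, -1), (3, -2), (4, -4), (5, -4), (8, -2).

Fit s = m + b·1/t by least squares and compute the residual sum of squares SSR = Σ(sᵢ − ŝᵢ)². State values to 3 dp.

SSR = 5.184

XᵀX·[m, b]ᵀ = Xᵀs reads: 6·m + (109/120)·b = -18;  (109/120)·m + (10501/14400)·b = -43/60.
(Σ1 = 6, Σ1/t = 109/120, Σ1/t·1/t = 10501/14400, Σs = -18, Σ1/t·s = -43/60.)
Eliminating b: (10501/14400)·(row 1) − (109/120)·(row 2) gives (2045/576)·m = (10501/14400)·(-18) − (109/120)·(-43/60) = -44911/3600, so m = -179644/51125.
Then b = ((-43/60) − (109/120)·(-179644/51125))/(10501/14400) = 34704/10225.
Residuals: 10779/51125, 41759/51125, 19554/51125, -68236/51125, -11912/10225, 55704/51125; SSR = 265014/51125.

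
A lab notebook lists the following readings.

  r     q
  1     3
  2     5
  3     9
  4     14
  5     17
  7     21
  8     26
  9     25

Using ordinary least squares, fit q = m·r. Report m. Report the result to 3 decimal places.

m = 3.056

Sums needed: Σr·r = 249.
And Σr·q = 761.
m = 761/249 = 3.05622.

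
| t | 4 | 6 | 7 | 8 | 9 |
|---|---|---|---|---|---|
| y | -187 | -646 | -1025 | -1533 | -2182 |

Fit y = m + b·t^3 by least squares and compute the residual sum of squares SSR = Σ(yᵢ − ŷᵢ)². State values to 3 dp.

XᵀX·[m, b]ᵀ = Xᵀy reads: 5·m + 1864·b = -5573;  1864·m + 961986·b = -2878653.
Δ = 5·961986 − 1864² = 1335434.
m = ((-5573)·961986 − 1864·(-2878653))/1335434 = 2330607/667717; b = (5·(-2878653) − 1864·(-5573))/1335434 = -4005193/1335434.
Residuals: 972490/667717, -1114945/667717, 300135/1335434, -611360/667717, 1207495/1335434; SSR = 8834975/1335434.

SSR = 6.616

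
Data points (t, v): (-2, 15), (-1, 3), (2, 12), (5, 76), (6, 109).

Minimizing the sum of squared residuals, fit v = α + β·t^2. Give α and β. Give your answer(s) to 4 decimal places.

α = 0.9569, β = 3.0031

The normal system AᵀA·[α, β]ᵀ = Aᵀv is [[5, 70]; [70, 1954]]·[α, β]ᵀ = [215, 5935]ᵀ.
Δ = 5·1954 − 70² = 4870.
α = (215·1954 − 70·5935)/4870 = 466/487; β = (5·5935 − 70·215)/4870 = 2925/974.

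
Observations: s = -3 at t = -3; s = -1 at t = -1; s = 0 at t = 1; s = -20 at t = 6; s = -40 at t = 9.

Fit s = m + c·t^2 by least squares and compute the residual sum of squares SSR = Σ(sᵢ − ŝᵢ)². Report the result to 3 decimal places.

SSR = 6.931

Normal-equation sums: Σ1 = 5, Σt^2 = 128, Σt^2·t^2 = 7940.
Moment sums: Σs = -64, Σt^2·s = -3988.
Δ = 5·7940 − 128² = 23316.
m = ((-64)·7940 − 128·(-3988))/23316 = 192/1943; c = (5·(-3988) − 128·(-64))/23316 = -979/1943.
Residuals: 2790/1943, -1156/1943, 787/1943, -3808/1943, 1387/1943; SSR = 13466/1943.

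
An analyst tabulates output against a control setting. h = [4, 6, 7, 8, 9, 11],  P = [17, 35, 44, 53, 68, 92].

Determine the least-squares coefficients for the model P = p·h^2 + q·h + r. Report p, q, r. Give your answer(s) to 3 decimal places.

Entries of AᵀA: Σh^2·h^2 = 29251, Σh^2·h = 3195, Σh^2 = 367, Σh·h = 367, Σh = 45, Σ1 = 6.
For AᵀP: Σh^2·P = 23720, Σh·P = 2634, ΣP = 309.
Normal equations: [[29251, 3195, 367]; [3195, 367, 45]; [367, 45, 6]]·[p, q, r]ᵀ = [23720, 2634, 309]ᵀ.
Inverting the 3×3 Gram matrix, [p, q, r]ᵀ = [27/62, 15351/3658, -12092/1829]ᵀ.

p = 0.435, q = 4.197, r = -6.611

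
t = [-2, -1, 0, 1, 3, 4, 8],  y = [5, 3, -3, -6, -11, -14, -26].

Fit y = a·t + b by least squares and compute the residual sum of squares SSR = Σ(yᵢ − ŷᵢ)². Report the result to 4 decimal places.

SSR = 6.1935

Sums needed: Σt·t = 95, Σt = 13, Σ1 = 7.
For Xᵀy: Σt·y = -316, Σy = -52.
Normal equations: [[95, 13]; [13, 7]]·[a, b]ᵀ = [-316, -52]ᵀ.
Determinant 95·7 − 13² = 496.
a = ((-316)·7 − 13·(-52))/496 = -96/31; b = (95·(-52) − 13·(-316))/496 = -52/31.
Residuals: 15/31, 49/31, -41/31, -38/31, -1/31, 2/31, 14/31; SSR = 192/31.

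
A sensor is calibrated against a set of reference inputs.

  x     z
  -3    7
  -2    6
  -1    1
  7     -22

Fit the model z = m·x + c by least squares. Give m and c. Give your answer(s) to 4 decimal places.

Normal-equation sums: Σx·x = 63, Σx = 1, Σ1 = 4.
For Aᵀz: Σx·z = -188, Σz = -8.
Normal equations: [[63, 1]; [1, 4]]·[m, c]ᵀ = [-188, -8]ᵀ.
Δ = 63·4 − 1² = 251.
m = ((-188)·4 − 1·(-8))/251 = -744/251; c = (63·(-8) − 1·(-188))/251 = -316/251.

m = -2.9641, c = -1.2590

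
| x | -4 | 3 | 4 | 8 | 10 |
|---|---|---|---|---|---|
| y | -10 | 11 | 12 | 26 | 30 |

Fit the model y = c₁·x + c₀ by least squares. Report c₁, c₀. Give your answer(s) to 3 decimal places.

c₁ = 2.904, c₀ = 1.603

Compute the Gram sums: Σx·x = 205, Σx = 21, Σ1 = 5.
For Mᵀy: Σx·y = 629, Σy = 69.
MᵀM·[c₁, c₀]ᵀ = Mᵀy becomes [[205, 21]; [21, 5]]·[c₁, c₀]ᵀ = [629, 69]ᵀ.
Eliminating c₀: 5·(row 1) − 21·(row 2) gives 584·c₁ = 5·629 − 21·69 = 1696, so c₁ = 212/73.
Then c₀ = (69 − 21·(212/73))/5 = 117/73.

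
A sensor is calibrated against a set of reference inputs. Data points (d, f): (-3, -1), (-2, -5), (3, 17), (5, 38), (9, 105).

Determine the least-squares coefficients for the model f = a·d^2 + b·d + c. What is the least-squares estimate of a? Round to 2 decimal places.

a = 0.98

Forming MᵀM = [[7364, 846, 128]; [846, 128, 12]; [128, 12, 5]] and Mᵀf = [9579, 1199, 154]ᵀ gives MᵀM·[a, b, c]ᵀ = Mᵀf.
Solving the 3×3 system (Gaussian elimination) gives a = 280675/287862, b = 294103/95954, c = -218336/143931.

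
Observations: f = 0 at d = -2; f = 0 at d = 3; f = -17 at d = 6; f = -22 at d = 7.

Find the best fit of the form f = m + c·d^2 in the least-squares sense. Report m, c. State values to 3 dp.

MᵀM·[m, c]ᵀ = Mᵀf reads: 4·m + 98·c = -39;  98·m + 3794·c = -1690.
(Σ1 = 4, Σd^2 = 98, Σd^2·d^2 = 3794, Σf = -39, Σd^2·f = -1690.)
Determinant 4·3794 − 98² = 5572.
m = ((-39)·3794 − 98·(-1690))/5572 = 1261/398; c = (4·(-1690) − 98·(-39))/5572 = -1469/2786.

m = 3.168, c = -0.527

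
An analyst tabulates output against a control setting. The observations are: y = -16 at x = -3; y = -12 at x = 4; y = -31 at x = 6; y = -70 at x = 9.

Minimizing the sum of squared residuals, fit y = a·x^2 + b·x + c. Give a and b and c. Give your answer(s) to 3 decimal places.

a = -0.994, b = 1.431, c = -2.677

Entries of MᵀM: Σx^2·x^2 = 8194, Σx^2·x = 982, Σx^2 = 142, Σx·x = 142, Σx = 16, Σ1 = 4.
Moment sums: Σx^2·y = -7122, Σx·y = -816, Σy = -129.
So MᵀM·[a, b, c]ᵀ = Mᵀy: [[8194, 982, 142]; [982, 142, 16]; [142, 16, 4]]·[a, b, c]ᵀ = [-7122, -816, -129]ᵀ.
Inverting the 3×3 Gram matrix, [a, b, c]ᵀ = [-8235/8282, 11855/8282, -11086/4141]ᵀ.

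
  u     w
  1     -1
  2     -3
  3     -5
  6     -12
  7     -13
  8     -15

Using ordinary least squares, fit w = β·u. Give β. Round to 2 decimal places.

Forming MᵀM = [[163]] and Mᵀw = [-305]ᵀ gives MᵀM·[β]ᵀ = Mᵀw.
β = (-305)/163 = -1.87117.

β = -1.87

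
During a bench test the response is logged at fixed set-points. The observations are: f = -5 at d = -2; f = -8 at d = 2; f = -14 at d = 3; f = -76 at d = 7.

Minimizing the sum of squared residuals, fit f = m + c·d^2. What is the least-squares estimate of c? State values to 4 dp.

Normal-equation sums: Σ1 = 4, Σd^2 = 66, Σd^2·d^2 = 2514.
And Σf = -103, Σd^2·f = -3902.
MᵀM·[m, c]ᵀ = Mᵀf becomes [[4, 66]; [66, 2514]]·[m, c]ᵀ = [-103, -3902]ᵀ.
Determinant 4·2514 − 66² = 5700.
m = ((-103)·2514 − 66·(-3902))/5700 = -47/190; c = (4·(-3902) − 66·(-103))/5700 = -881/570.

c = -1.5456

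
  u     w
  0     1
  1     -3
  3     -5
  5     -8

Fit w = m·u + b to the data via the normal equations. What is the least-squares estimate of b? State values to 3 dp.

From the data, Σu·u = 35, Σu = 9, Σ1 = 4.
And Σu·w = -58, Σw = -15.
Eliminating b: 4·(row 1) − 9·(row 2) gives 59·m = 4·(-58) − 9·(-15) = -97, so m = -97/59.
Then b = ((-15) − 9·(-97/59))/4 = -3/59.

b = -0.051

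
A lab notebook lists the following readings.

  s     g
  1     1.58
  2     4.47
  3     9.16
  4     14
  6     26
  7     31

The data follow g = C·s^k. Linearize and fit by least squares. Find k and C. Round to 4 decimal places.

Let Y = ln g. Fitting Y = k·ln s + ln C by least squares:
Σln s = 6.9157, Σ(ln s)² = 10.6062, Σln g = 13.5008, Σln s·ln g = 19.6496.
Normal system: [[10.6062, 6.9157]; [6.9157, 6]]·[k, ln C]ᵀ = [19.6496, 13.5008]ᵀ.
Solving (det = 15.8099): k = 1.55156, ln C = 0.46177, so C = exp(0.46177) = 1.58688.

k = 1.5516, C = 1.5869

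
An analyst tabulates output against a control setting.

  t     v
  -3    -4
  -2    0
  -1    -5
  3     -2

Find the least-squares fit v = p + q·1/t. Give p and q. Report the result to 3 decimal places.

The normal equations are: 4·p + (-3/2)·q = -11;  (-3/2)·p + (53/36)·q = 17/3.
(Σ1 = 4, Σ1/t = -3/2, Σ1/t·1/t = 53/36, Σv = -11, Σ1/t·v = 17/3.)
Determinant 4·(53/36) − (-3/2)² = 131/36.
p = ((-11)·(53/36) − (-3/2)·(17/3))/(131/36) = -277/131; q = (4·(17/3) − (-3/2)·(-11))/(131/36) = 222/131.

p = -2.115, q = 1.695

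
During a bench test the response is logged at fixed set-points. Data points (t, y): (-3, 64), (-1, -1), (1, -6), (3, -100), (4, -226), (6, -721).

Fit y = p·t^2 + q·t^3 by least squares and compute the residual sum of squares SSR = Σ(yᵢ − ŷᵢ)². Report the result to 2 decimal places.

SSR = 8.91

Entries of XᵀX: Σt^2·t^2 = 1716, Σt^2·t^3 = 8800, Σt^3·t^3 = 52212.
For Xᵀy: Σt^2·y = -29903, Σt^3·y = -174633.
XᵀX·[p, q]ᵀ = Xᵀy becomes [[1716, 8800]; [8800, 52212]]·[p, q]ᵀ = [-29903, -174633]ᵀ.
det = 1716·52212 − 8800² = 12155792.
p = ((-29903)·52212 − 8800·(-174633))/12155792 = -6131259/3038948; q = (1716·(-174633) − 8800·(-29903))/12155792 = -830087/276268.
Residuals: 784541/759737, -3019323/1519474, -742868/759737, -1088815/1519474, -1080214/759737, 482632/759737; SSR = 13537871/1519474.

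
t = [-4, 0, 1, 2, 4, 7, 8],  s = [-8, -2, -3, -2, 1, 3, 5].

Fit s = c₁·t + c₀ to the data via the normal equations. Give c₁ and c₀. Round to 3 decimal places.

c₁ = 1.017, c₀ = -3.471

Setting ∂/∂c₁ … = 0 gives: 150·c₁ + 18·c₀ = 90;  18·c₁ + 7·c₀ = -6.
(Σt·t = 150, Σt = 18, Σ1 = 7, Σt·s = 90, Σs = -6.)
det = 150·7 − 18² = 726.
c₁ = (90·7 − 18·(-6))/726 = 123/121; c₀ = (150·(-6) − 18·90)/726 = -420/121.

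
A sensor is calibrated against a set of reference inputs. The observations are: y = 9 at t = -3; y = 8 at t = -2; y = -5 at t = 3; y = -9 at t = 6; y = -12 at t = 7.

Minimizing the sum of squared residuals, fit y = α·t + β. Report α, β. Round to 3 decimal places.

α = -2.128, β = 2.882

AᵀA·[α, β]ᵀ = Aᵀy reads: 107·α + 11·β = -196;  11·α + 5·β = -9.
det = 107·5 − 11² = 414.
α = ((-196)·5 − 11·(-9))/414 = -881/414; β = (107·(-9) − 11·(-196))/414 = 1193/414.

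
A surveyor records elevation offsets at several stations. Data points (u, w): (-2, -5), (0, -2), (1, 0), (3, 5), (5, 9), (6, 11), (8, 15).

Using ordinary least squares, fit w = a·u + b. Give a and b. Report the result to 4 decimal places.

a = 2.0658, b = -1.4831

Setting ∂/∂a … = 0 gives: 139·a + 21·b = 256;  21·a + 7·b = 33.
(Σu·u = 139, Σu = 21, Σ1 = 7, Σu·w = 256, Σw = 33.)
Eliminating b: 7·(row 1) − 21·(row 2) gives 532·a = 7·256 − 21·33 = 1099, so a = 157/76.
Then b = (33 − 21·(157/76))/7 = -789/532.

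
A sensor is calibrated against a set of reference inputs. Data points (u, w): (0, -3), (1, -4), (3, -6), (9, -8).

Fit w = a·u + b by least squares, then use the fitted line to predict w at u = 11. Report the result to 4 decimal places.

ŵ = -9.3436

Sums needed: Σu·u = 91, Σu = 13, Σ1 = 4.
And Σu·w = -94, Σw = -21.
det = 91·4 − 13² = 195.
a = ((-94)·4 − 13·(-21))/195 = -103/195; b = (91·(-21) − 13·(-94))/195 = -53/15.
At u = 11: ŵ = (-103/195)·(11) + (-53/15)·(1) = -1822/195.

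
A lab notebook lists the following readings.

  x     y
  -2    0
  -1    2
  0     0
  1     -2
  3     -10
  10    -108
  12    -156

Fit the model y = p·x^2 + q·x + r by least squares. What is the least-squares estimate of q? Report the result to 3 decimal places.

Sums needed: Σx^2·x^2 = 30835, Σx^2·x = 2747, Σx^2 = 259, Σx·x = 259, Σx = 23, Σ1 = 7.
Moment sums: Σx^2·y = -33354, Σx·y = -2986, Σy = -274.
So AᵀA·[p, q, r]ᵀ = Aᵀy: [[30835, 2747, 259]; [2747, 259, 23]; [259, 23, 7]]·[p, q, r]ᵀ = [-33354, -2986, -274]ᵀ.
Row-reducing yields p = -14776/14749, q = -6418/6321, r = 55796/44247.

q = -1.015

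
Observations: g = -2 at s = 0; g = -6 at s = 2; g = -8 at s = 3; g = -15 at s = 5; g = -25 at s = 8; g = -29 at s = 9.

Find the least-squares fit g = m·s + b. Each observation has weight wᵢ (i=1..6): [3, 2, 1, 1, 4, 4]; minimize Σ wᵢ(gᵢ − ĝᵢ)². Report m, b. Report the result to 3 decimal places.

From the data, Σwᵢ·s·s = 622, Σwᵢ·s = 80, Σwᵢ·1 = 15.
For AᵀWg: Σwᵢ·s·g = -1967, Σwᵢ·g = -257.
Normal equations: [[622, 80]; [80, 15]]·[m, b]ᵀ = [-1967, -257]ᵀ.
Δ = 622·15 − 80² = 2930.
m = ((-1967)·15 − 80·(-257))/2930 = -1789/586; b = (622·(-257) − 80·(-1967))/2930 = -1247/1465.

m = -3.053, b = -0.851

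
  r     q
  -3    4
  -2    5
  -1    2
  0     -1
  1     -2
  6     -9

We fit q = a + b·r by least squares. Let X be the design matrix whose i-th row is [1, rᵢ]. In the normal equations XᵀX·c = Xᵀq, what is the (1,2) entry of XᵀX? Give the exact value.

Row 1 ↔ basis 1, column 2 ↔ basis r, so (XᵀX)_{1,2} = Σᵢ r = (1)·(-3) + (1)·(-2) + (1)·(-1) + (1)·(0) + (1)·(1) + (1)·(6) = 1.

1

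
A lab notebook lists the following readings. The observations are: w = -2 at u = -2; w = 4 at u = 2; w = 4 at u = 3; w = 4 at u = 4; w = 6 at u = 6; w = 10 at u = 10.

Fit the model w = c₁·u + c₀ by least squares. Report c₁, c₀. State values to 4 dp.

From the data, Σu·u = 169, Σu = 23, Σ1 = 6.
And Σu·w = 176, Σw = 26.
Eliminating c₀: 6·(row 1) − 23·(row 2) gives 485·c₁ = 6·176 − 23·26 = 458, so c₁ = 458/485.
Then c₀ = (26 − 23·(458/485))/6 = 346/485.

c₁ = 0.9443, c₀ = 0.7134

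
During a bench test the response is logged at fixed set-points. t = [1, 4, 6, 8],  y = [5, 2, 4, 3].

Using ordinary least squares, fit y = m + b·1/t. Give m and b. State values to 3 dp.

XᵀX·[m, b]ᵀ = Xᵀy reads: 4·m + (37/24)·b = 14;  (37/24)·m + (637/576)·b = 157/24.
(Σ1 = 4, Σ1/t = 37/24, Σ1/t·1/t = 637/576, Σy = 14, Σ1/t·y = 157/24.)
Determinant 4·(637/576) − (37/24)² = 131/64.
m = (14·(637/576) − (37/24)·(157/24))/(131/64) = 3109/1179; b = (4·(157/24) − (37/24)·14)/(131/64) = 880/393.

m = 2.637, b = 2.239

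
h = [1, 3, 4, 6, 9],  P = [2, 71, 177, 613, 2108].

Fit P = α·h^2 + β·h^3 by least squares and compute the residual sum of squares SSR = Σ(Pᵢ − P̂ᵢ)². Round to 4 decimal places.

SSR = 1.8685

Forming XᵀX = [[8195, 68093]; [68093, 582923]] and XᵀP = [196289, 1682387]ᵀ gives XᵀX·[α, β]ᵀ = XᵀP.
det = 8195·582923 − 68093² = 140397336.
α = (196289·582923 − 68093·1682387)/140397336 = -11450437/11699778; β = (8195·1682387 − 68093·196289)/140397336 = 235601/78522.
Residuals: -42426/1949963, -2347442/1949963, 1229427/1949963, 266177/1949963, -99800/1949963; SSR = 3643446/1949963.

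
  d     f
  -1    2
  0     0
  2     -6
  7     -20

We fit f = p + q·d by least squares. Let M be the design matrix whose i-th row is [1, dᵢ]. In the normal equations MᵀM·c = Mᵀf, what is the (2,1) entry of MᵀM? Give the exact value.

8

Row 2 ↔ basis d, column 1 ↔ basis 1, so (MᵀM)_{2,1} = Σᵢ d = (-1)·(1) + (0)·(1) + (2)·(1) + (7)·(1) = 8.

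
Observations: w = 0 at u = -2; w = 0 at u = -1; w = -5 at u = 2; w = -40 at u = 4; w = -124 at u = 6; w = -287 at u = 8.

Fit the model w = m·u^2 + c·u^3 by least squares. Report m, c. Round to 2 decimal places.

m = -0.48, c = -0.50

With design matrix X, XᵀX = [[5681, 41567]; [41567, 313025]] and Xᵀw = [-23492, -176328]ᵀ.
det = 5681·313025 − 41567² = 50479536.
m = ((-23492)·313025 − 41567·(-176328))/50479536 = -6039331/12619884; c = (5681·(-176328) − 41567·(-23492))/50479536 = -6306851/12619884.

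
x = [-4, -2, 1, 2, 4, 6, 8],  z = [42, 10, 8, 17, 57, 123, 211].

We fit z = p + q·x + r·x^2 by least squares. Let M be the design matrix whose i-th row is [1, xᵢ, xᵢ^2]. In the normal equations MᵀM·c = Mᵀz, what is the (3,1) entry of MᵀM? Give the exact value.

141

Row 3 ↔ basis x^2, column 1 ↔ basis 1, so (MᵀM)_{3,1} = Σᵢ x^2 = (16)·(1) + (4)·(1) + (1)·(1) + (4)·(1) + (16)·(1) + (36)·(1) + (64)·(1) = 141.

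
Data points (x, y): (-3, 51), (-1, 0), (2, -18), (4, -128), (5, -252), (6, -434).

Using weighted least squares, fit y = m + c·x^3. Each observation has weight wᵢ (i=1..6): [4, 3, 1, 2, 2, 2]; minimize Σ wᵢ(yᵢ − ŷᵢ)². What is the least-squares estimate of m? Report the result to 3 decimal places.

m = -2.184

The normal system AᵀWA·[m, c]ᵀ = AᵀWy is [[14, 707]; [707, 135737]]·[m, c]ᵀ = [-1442, -272524]ᵀ.
Determinant 14·135737 − 707² = 1400469.
m = ((-1442)·135737 − 707·(-272524))/1400469 = -62414/28581; c = (14·(-272524) − 707·(-1442))/1400469 = -57058/28581.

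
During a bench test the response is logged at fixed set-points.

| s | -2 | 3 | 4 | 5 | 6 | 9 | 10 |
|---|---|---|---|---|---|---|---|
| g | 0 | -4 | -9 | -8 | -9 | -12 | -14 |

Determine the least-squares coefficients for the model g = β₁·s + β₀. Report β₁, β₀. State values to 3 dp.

With design matrix M, MᵀM = [[271, 35]; [35, 7]] and Mᵀg = [-390, -56]ᵀ.
Determinant 271·7 − 35² = 672.
β₁ = ((-390)·7 − 35·(-56))/672 = -55/48; β₀ = (271·(-56) − 35·(-390))/672 = -109/48.

β₁ = -1.146, β₀ = -2.271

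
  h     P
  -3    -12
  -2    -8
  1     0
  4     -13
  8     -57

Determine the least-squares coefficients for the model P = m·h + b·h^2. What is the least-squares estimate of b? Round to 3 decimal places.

Normal-equation sums: Σh·h = 94, Σh·h^2 = 542, Σh^2·h^2 = 4450.
And Σh·P = -456, Σh^2·P = -3996.
det = 94·4450 − 542² = 124536.
m = ((-456)·4450 − 542·(-3996))/124536 = 5693/5189; b = (94·(-3996) − 542·(-456))/124536 = -5353/5189.

b = -1.032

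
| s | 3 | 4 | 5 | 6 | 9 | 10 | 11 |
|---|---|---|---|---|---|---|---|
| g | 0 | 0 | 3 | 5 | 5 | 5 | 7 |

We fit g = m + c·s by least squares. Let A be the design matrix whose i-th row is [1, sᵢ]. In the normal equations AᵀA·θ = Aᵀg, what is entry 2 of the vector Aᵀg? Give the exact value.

217

Entry 2 ↔ basis s, so (Aᵀg)_{2} = Σᵢ (s)·gᵢ = (3)·(0) + (4)·(0) + (5)·(3) + (6)·(5) + (9)·(5) + (10)·(5) + (11)·(7) = 217.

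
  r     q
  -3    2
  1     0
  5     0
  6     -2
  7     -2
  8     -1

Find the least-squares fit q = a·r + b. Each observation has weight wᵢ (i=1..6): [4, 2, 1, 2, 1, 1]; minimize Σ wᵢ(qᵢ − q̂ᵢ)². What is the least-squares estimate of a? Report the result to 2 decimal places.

Entries of XᵀWX: Σwᵢ·r·r = 248, Σwᵢ·r = 22, Σwᵢ·1 = 11.
And Σwᵢ·r·q = -70, Σwᵢ·q = 1.
Normal equations: [[248, 22]; [22, 11]]·[a, b]ᵀ = [-70, 1]ᵀ.
Determinant 248·11 − 22² = 2244.
a = ((-70)·11 − 22·1)/2244 = -6/17; b = (248·1 − 22·(-70))/2244 = 149/187.

a = -0.35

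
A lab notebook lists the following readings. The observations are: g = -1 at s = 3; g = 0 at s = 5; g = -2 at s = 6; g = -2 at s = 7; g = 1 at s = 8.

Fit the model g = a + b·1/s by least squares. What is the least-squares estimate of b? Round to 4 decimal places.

b = -1.9257

Entries of AᵀA: Σ1 = 5, Σ1/s = 271/280, Σ1/s·1/s = 151649/705600.
And Σg = -4, Σ1/s·g = -139/168.
AᵀA·[a, b]ᵀ = Aᵀg becomes [[5, 271/280]; [271/280, 151649/705600]]·[a, b]ᵀ = [-4, -139/168]ᵀ.
Eliminating b: (151649/705600)·(row 1) − (271/280)·(row 2) gives (24319/176400)·a = (151649/705600)·(-4) − (271/280)·(-139/168) = -41561/705600, so a = -41561/97276.
Then b = ((-139/168) − (271/280)·(-41561/97276))/(151649/705600) = -46830/24319.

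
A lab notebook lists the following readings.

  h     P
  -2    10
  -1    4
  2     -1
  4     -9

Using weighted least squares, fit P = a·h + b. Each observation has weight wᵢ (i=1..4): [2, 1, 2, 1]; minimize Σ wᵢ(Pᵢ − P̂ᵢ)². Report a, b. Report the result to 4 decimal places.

The normal system MᵀWM·[a, b]ᵀ = MᵀWP is [[33, 3]; [3, 6]]·[a, b]ᵀ = [-84, 13]ᵀ.
Δ = 33·6 − 3² = 189.
a = ((-84)·6 − 3·13)/189 = -181/63; b = (33·13 − 3·(-84))/189 = 227/63.

a = -2.8730, b = 3.6032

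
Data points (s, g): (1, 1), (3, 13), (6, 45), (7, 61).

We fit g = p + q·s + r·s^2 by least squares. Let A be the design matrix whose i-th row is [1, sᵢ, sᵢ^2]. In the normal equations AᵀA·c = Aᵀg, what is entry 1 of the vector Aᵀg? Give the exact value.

120

Entry 1 ↔ basis 1, so (Aᵀg)_{1} = Σᵢ gᵢ = (1)·(1) + (1)·(13) + (1)·(45) + (1)·(61) = 120.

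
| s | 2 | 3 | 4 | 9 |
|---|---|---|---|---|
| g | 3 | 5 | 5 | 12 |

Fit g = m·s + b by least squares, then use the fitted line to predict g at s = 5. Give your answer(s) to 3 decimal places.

ĝ = 6.879

The normal equations are: 110·m + 18·b = 149;  18·m + 4·b = 25.
Eliminating b: 4·(row 1) − 18·(row 2) gives 116·m = 4·149 − 18·25 = 146, so m = 73/58.
Then b = (25 − 18·(73/58))/4 = 17/29.
At s = 5: ĝ = (73/58)·(5) + (17/29)·(1) = 399/58.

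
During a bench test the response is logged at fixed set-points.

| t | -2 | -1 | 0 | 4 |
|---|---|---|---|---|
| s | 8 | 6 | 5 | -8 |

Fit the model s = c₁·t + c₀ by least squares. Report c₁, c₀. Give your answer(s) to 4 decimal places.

Entries of MᵀM: Σt·t = 21, Σt = 1, Σ1 = 4.
Right-hand side: Σt·s = -54, Σs = 11.
MᵀM·[c₁, c₀]ᵀ = Mᵀs becomes [[21, 1]; [1, 4]]·[c₁, c₀]ᵀ = [-54, 11]ᵀ.
Δ = 21·4 − 1² = 83.
c₁ = ((-54)·4 − 1·11)/83 = -227/83; c₀ = (21·11 − 1·(-54))/83 = 285/83.

c₁ = -2.7349, c₀ = 3.4337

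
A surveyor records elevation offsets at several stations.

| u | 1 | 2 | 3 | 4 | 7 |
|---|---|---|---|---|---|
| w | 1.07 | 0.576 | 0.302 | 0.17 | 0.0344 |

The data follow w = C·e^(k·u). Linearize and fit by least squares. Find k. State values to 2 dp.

Linearized form: ln w = k·u + ln C. From the 5 transformed points,
Σu = 17.0000, Σ(u)² = 79.0000, Σln w = -6.8230, Σu·ln w = -35.3033.
Equations: 79.0000·k + 17.0000·ln C = -35.3033;  17.0000·k + 5·ln C = -6.8230.
Slope k = (n·Σu·ln w − Σu·Σln w)/(n·Σ(u)² − (Σu)²) = (5·-35.3033 − 17.0000·-6.8230)/106.0000 = -0.57100; ln C = (Σln w − k·Σu)/n = 0.57681.

k = -0.57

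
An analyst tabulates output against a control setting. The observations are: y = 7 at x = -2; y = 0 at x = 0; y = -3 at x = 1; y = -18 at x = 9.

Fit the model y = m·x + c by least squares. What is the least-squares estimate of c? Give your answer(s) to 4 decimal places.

MᵀM·[m, c]ᵀ = Mᵀy reads: 86·m + 8·c = -179;  8·m + 4·c = -14.
Determinant 86·4 − 8² = 280.
m = ((-179)·4 − 8·(-14))/280 = -151/70; c = (86·(-14) − 8·(-179))/280 = 57/70.

c = 0.8143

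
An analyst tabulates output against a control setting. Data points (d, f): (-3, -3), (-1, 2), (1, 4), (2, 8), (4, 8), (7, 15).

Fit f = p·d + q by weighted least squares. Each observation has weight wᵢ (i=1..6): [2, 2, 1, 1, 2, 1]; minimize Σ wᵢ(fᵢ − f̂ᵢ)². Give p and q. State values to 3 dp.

p = 1.659, q = 2.712

Sums needed: Σwᵢ·d·d = 106, Σwᵢ·d = 10, Σwᵢ·1 = 9.
For AᵀWf: Σwᵢ·d·f = 203, Σwᵢ·f = 41.
So AᵀWA·[p, q]ᵀ = AᵀWf: [[106, 10]; [10, 9]]·[p, q]ᵀ = [203, 41]ᵀ.
Eliminating q: 9·(row 1) − 10·(row 2) gives 854·p = 9·203 − 10·41 = 1417, so p = 1417/854.
Then q = (41 − 10·(1417/854))/9 = 1158/427.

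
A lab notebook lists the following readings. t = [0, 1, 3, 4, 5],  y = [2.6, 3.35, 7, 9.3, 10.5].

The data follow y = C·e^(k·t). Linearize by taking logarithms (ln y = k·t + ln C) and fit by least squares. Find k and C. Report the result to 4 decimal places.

k = 0.2980, C = 2.6212

With ln yᵢ as the transformed response and tᵢ as the regressor:
Σt = 13.0000, Σ(t)² = 51.0000, Σln y = 8.6918, Σt·ln y = 27.7236.
Equations: 51.0000·k + 13.0000·ln C = 27.7236;  13.0000·k + 5·ln C = 8.6918.
Slope k = (n·Σt·ln y − Σt·Σln y)/(n·Σ(t)² − (Σt)²) = (5·27.7236 − 13.0000·8.6918)/86.0000 = 0.29797; ln C = (Σln y − k·Σt)/n = 0.96364, so C = exp(0.96364) = 2.62123.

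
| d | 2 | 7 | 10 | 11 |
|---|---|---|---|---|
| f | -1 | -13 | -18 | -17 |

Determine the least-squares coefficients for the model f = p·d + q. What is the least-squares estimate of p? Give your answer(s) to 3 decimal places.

p = -1.888

Forming XᵀX = [[274, 30]; [30, 4]] and Xᵀf = [-460, -49]ᵀ gives XᵀX·[p, q]ᵀ = Xᵀf.
Eliminating q: 4·(row 1) − 30·(row 2) gives 196·p = 4·(-460) − 30·(-49) = -370, so p = -185/98.
Then q = ((-49) − 30·(-185/98))/4 = 187/98.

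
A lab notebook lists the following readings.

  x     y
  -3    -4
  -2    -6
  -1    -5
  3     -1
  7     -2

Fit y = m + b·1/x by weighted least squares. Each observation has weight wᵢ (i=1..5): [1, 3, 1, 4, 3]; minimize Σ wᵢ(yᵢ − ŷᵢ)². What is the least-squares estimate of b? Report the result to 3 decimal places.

With design matrix M, MᵀWM = [[12, -15/14]; [-15/14, 4175/1764]] and MᵀWy = [-37, 92/7]ᵀ.
Eliminating b: (4175/1764)·(row 1) − (-15/14)·(row 2) gives (16025/588)·m = (4175/1764)·(-37) − (-15/14)·(92/7) = -129635/1764, so m = -25927/9615.
Then b = ((92/7) − (-15/14)·(-25927/9615))/(4175/1764) = 69426/16025.

b = 4.332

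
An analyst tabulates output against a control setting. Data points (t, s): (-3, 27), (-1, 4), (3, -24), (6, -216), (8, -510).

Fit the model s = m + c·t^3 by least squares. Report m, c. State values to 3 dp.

m = 1.644, c = -1.000

The normal system AᵀA·[m, c]ᵀ = Aᵀs is [[5, 727]; [727, 310259]]·[m, c]ᵀ = [-719, -309157]ᵀ.
Determinant 5·310259 − 727² = 1022766.
m = ((-719)·310259 − 727·(-309157))/1022766 = 280153/170461; c = (5·(-309157) − 727·(-719))/1022766 = -170512/170461.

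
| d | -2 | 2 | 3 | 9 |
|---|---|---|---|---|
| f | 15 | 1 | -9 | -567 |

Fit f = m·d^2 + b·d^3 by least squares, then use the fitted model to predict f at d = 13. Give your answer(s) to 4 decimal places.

MᵀM·[m, b]ᵀ = Mᵀf reads: 6674·m + 59292·b = -45944;  59292·m + 532298·b = -413698.
(Σd^2·d^2 = 6674, Σd^2·d^3 = 59292, Σd^3·d^3 = 532298, Σd^2·f = -45944, Σd^3·f = -413698.)
Determinant 6674·532298 − 59292² = 37015588.
m = ((-45944)·532298 − 59292·(-413698))/37015588 = 18270626/9253897; b = (6674·(-413698) − 59292·(-45944))/37015588 = -9227201/9253897.
At d = 13: f̂ = (18270626/9253897)·(169) + (-9227201/9253897)·(2197) = -17184424803/9253897.

f̂ = -1856.9933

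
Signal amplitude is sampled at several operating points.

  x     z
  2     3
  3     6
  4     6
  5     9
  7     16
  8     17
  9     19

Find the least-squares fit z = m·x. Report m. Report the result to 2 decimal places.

Sums needed: Σx·x = 248.
For Aᵀz: Σx·z = 512.
Normal equations: [[248]]·[m]ᵀ = [512]ᵀ.
m = 512/248 = 2.06452.

m = 2.06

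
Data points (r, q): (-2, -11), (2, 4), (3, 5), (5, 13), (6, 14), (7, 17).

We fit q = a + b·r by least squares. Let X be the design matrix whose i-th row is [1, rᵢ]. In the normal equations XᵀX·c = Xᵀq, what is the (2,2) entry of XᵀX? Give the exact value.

Row 2 ↔ basis r, column 2 ↔ basis r, so (XᵀX)_{2,2} = Σᵢ (r)·(r) = (-2)·(-2) + (2)·(2) + (3)·(3) + (5)·(5) + (6)·(6) + (7)·(7) = 127.

127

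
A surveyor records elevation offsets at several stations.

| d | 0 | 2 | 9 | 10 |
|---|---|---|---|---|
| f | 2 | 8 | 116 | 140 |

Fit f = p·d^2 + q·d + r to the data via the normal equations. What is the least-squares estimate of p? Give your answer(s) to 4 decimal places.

p = 1.3095

Entries of AᵀA: Σd^2·d^2 = 16577, Σd^2·d = 1737, Σd^2 = 185, Σd·d = 185, Σd = 21, Σ1 = 4.
And Σd^2·f = 23428, Σd·f = 2460, Σf = 266.
AᵀA·[p, q, r]ᵀ = Aᵀf becomes [[16577, 1737, 185]; [1737, 185, 21]; [185, 21, 4]]·[p, q, r]ᵀ = [23428, 2460, 266]ᵀ.
Inverting the 3×3 Gram matrix, [p, q, r]ᵀ = [8628/6589, 5358/6589, 10994/6589]ᵀ.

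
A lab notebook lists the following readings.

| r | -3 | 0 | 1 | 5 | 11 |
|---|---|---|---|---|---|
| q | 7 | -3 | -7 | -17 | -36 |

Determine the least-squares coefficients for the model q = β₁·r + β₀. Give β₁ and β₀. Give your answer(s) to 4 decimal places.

Sums needed: Σr·r = 156, Σr = 14, Σ1 = 5.
For Xᵀq: Σr·q = -509, Σq = -56.
Normal equations: [[156, 14]; [14, 5]]·[β₁, β₀]ᵀ = [-509, -56]ᵀ.
Determinant 156·5 − 14² = 584.
β₁ = ((-509)·5 − 14·(-56))/584 = -1761/584; β₀ = (156·(-56) − 14·(-509))/584 = -805/292.

β₁ = -3.0154, β₀ = -2.7568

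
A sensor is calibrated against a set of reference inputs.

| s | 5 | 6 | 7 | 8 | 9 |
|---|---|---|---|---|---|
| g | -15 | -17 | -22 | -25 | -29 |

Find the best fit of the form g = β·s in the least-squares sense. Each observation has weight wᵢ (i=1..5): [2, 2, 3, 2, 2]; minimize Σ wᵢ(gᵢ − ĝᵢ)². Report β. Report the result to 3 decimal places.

The normal equations are: 559·β = -1738.
β = (-1738)/559 = -3.10912.

β = -3.109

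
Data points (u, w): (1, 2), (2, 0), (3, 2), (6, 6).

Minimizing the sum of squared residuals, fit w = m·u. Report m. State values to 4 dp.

m = 0.8800

From the data, Σu·u = 50.
And Σu·w = 44.
Normal equations: [[50]]·[m]ᵀ = [44]ᵀ.
m = 44/50 = 0.88.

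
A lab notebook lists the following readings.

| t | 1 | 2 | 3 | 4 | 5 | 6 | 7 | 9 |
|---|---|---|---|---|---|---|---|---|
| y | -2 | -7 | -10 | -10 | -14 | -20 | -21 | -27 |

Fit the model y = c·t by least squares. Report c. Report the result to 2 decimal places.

Entries of AᵀA: Σt·t = 221.
Right-hand side: Σt·y = -666.
So AᵀA·[c]ᵀ = Aᵀy: [[221]]·[c]ᵀ = [-666]ᵀ.
c = (-666)/221 = -3.01357.

c = -3.01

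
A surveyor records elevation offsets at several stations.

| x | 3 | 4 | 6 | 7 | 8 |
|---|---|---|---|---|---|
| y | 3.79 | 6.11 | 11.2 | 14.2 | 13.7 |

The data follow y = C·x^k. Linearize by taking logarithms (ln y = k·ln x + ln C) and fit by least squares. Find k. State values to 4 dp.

Taking logs, ln y = k·ln x + ln C, so regress ln y on ln x.
Σln x = 8.3020, Σ(ln x)² = 14.4498, Σln y = 10.8288, Σln x·ln y = 18.9073.
Equations: 14.4498·k + 8.3020·ln C = 18.9073;  8.3020·k + 5·ln C = 10.8288.
Solving (det = 3.3255): k = 1.39379, ln C = -0.14849.

k = 1.3938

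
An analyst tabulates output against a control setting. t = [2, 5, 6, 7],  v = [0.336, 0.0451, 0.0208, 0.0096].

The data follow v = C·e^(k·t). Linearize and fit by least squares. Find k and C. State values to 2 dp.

k = -0.71, C = 1.43

Let Y = ln v. Fitting Y = k·t + ln C by least squares:
Σt = 20.0000, Σ(t)² = 114.0000, Σln v = -12.7083, Σt·ln v = -73.4344.
Normal system: [[114.0000, 20.0000]; [20.0000, 4]]·[k, ln C]ᵀ = [-73.4344, -12.7083]ᵀ.
Δ = 114.0000·4 − (20.0000)² = 56.0000; k = (-73.4344·4 − 20.0000·-12.7083)/56.0000 = -0.70663, ln C = (114.0000·-12.7083 − 20.0000·-73.4344)/56.0000 = 0.35608, so C = exp(0.35608) = 1.42773.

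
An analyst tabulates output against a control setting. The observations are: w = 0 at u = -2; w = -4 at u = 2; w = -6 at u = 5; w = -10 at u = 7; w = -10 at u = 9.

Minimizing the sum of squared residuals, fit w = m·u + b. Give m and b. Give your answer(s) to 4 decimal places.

XᵀX·[m, b]ᵀ = Xᵀw reads: 163·m + 21·b = -198;  21·m + 5·b = -30.
Eliminating b: 5·(row 1) − 21·(row 2) gives 374·m = 5·(-198) − 21·(-30) = -360, so m = -180/187.
Then b = ((-30) − 21·(-180/187))/5 = -366/187.

m = -0.9626, b = -1.9572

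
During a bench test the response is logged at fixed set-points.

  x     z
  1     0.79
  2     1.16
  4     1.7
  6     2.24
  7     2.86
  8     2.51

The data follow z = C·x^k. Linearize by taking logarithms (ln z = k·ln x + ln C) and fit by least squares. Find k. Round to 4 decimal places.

k = 0.6014

Taking logs, ln z = k·ln x + ln C, so regress ln z on ln x.
Over the data: Σln x = 7.8966, Σ(ln x)² = 13.7233, Σln z = 3.2209, Σln x·ln z = 6.2420.
Normal system: [[13.7233, 7.8966]; [7.8966, 6]]·[k, ln C]ᵀ = [6.2420, 3.2209]ᵀ.
Δ = 13.7233·6 − (7.8966)² = 19.9843; k = (6.2420·6 − 7.8966·3.2209)/19.9843 = 0.60136, ln C = (13.7233·3.2209 − 7.8966·6.2420)/19.9843 = -0.25463.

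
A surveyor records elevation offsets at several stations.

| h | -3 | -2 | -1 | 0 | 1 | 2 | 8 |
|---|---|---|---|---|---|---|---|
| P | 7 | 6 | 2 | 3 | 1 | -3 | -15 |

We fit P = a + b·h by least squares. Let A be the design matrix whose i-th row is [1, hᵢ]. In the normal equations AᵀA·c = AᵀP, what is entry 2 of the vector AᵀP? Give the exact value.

-160

Entry 2 ↔ basis h, so (AᵀP)_{2} = Σᵢ (h)·Pᵢ = (-3)·(7) + (-2)·(6) + (-1)·(2) + (0)·(3) + (1)·(1) + (2)·(-3) + (8)·(-15) = -160.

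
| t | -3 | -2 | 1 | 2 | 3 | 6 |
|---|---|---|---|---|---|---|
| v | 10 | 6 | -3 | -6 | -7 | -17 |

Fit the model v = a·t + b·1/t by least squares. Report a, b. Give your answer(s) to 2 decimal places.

a = -2.83, b = -0.30

The normal system AᵀA·[a, b]ᵀ = Aᵀv is [[63, 6]; [6, 7/4]]·[a, b]ᵀ = [-180, -35/2]ᵀ.
det = 63·(7/4) − 6² = 297/4.
a = ((-180)·(7/4) − 6·(-35/2))/(297/4) = -280/99; b = (63·(-35/2) − 6·(-180))/(297/4) = -10/33.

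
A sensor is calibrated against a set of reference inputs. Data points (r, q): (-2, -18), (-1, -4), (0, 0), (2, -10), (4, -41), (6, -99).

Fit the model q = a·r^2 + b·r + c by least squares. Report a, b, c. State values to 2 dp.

Sums needed: Σr^2·r^2 = 1585, Σr^2·r = 279, Σr^2 = 61, Σr·r = 61, Σr = 9, Σ1 = 6.
And Σr^2·q = -4336, Σr·q = -738, Σq = -172.
Solving the 3×3 system (Gaussian elimination) gives a = -19739/6404, b = 13203/6404, c = -1353/3202.

a = -3.08, b = 2.06, c = -0.42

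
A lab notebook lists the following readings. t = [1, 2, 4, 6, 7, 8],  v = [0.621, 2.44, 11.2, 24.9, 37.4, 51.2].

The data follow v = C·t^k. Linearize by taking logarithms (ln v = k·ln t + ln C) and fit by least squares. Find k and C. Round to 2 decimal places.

k = 2.12, C = 0.59

With ln vᵢ as the transformed response and ln tᵢ as the regressor:
Sums: Σln t = 7.8966, Σ(ln t)² = 13.7233, Σln v = 13.6038, Σln t·ln v = 24.9593.
Normal system: [[13.7233, 7.8966]; [7.8966, 6]]·[k, ln C]ᵀ = [24.9593, 13.6038]ᵀ.
Solving (det = 19.9843): k = 2.11831, ln C = -0.52060, so C = exp(-0.52060) = 0.59416.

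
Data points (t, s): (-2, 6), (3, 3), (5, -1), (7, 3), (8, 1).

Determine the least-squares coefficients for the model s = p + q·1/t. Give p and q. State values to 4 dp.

Setting ∂/∂p … = 0 gives: 5·p + (253/840)·q = 12;  (253/840)·p + (308449/705600)·q = -461/280.
Determinant 5·(308449/705600) − (253/840)² = 369559/176400.
p = (12·(308449/705600) − (253/840)·(-461/280))/(369559/176400) = 4051287/1478236; q = (5·(-461/280) − (253/840)·12)/(369559/176400) = -2089710/369559.

p = 2.7406, q = -5.6546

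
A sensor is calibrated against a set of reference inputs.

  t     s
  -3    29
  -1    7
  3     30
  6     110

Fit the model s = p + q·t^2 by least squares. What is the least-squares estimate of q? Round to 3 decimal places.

Forming AᵀA = [[4, 55]; [55, 1459]] and Aᵀs = [176, 4498]ᵀ gives AᵀA·[p, q]ᵀ = Aᵀs.
det = 4·1459 − 55² = 2811.
p = (176·1459 − 55·4498)/2811 = 9394/2811; q = (4·4498 − 55·176)/2811 = 8312/2811.

q = 2.957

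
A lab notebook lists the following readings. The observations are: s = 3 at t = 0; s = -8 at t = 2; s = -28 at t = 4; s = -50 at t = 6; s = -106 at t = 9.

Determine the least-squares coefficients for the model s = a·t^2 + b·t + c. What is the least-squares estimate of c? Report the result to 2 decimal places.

c = 2.62

Setting ∂/∂a … = 0 gives: 8129·a + 1017·b + 137·c = -10866;  1017·a + 137·b + 21·c = -1382;  137·a + 21·b + 5·c = -189.
Inverting the 3×3 Gram matrix, [a, b, c]ᵀ = [-7415/7708, -25807/7708, 10099/3854]ᵀ.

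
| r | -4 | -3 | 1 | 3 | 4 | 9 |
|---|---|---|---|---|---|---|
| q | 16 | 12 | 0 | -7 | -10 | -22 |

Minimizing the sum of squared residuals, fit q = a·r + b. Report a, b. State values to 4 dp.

From the data, Σr·r = 132, Σr = 10, Σ1 = 6.
Moment sums: Σr·q = -359, Σq = -11.
AᵀA·[a, b]ᵀ = Aᵀq becomes [[132, 10]; [10, 6]]·[a, b]ᵀ = [-359, -11]ᵀ.
Eliminating b: 6·(row 1) − 10·(row 2) gives 692·a = 6·(-359) − 10·(-11) = -2044, so a = -511/173.
Then b = ((-11) − 10·(-511/173))/6 = 1069/346.

a = -2.9538, b = 3.0896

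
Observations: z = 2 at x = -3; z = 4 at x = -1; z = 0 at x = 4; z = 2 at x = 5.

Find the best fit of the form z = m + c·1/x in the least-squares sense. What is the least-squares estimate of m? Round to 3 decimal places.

Entries of MᵀM: Σ1 = 4, Σ1/x = -53/60, Σ1/x·1/x = 4369/3600.
For Mᵀz: Σz = 8, Σ1/x·z = -64/15.
Normal equations: [[4, -53/60]; [-53/60, 4369/3600]]·[m, c]ᵀ = [8, -64/15]ᵀ.
det = 4·(4369/3600) − (-53/60)² = 4889/1200.
m = (8·(4369/3600) − (-53/60)·(-64/15))/(4889/1200) = 7128/4889; c = (4·(-64/15) − (-53/60)·8)/(4889/1200) = -12000/4889.

m = 1.458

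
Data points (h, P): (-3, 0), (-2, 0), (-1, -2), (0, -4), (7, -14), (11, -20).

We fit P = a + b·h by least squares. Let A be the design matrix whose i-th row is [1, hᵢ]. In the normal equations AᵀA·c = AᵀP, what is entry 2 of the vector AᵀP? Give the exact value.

-316

Entry 2 ↔ basis h, so (AᵀP)_{2} = Σᵢ (h)·Pᵢ = (-3)·(0) + (-2)·(0) + (-1)·(-2) + (0)·(-4) + (7)·(-14) + (11)·(-20) = -316.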